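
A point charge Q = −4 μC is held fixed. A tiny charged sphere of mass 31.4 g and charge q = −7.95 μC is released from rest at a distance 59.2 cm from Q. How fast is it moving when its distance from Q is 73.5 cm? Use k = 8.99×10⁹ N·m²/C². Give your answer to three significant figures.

Only the electrostatic force acts, so mechanical energy is conserved: ½mv² = U₁ − U₂ = kQq(1/r₁ − 1/r₂).
U₁ − U₂ = (8.99×10⁹ N·m²/C²)(-4.00×10⁻⁶ C)(-7.95×10⁻⁶ C)(1/0.592 − 1/0.735) = 0.0940 J.
v = √(2·0.0940/0.0314) = 2.45 m/s.

2.45 m/s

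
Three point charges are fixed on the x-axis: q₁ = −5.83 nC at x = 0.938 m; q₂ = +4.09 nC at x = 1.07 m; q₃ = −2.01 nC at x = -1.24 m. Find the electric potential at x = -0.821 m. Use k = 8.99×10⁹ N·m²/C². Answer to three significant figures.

Electric potential is a scalar, so the contributions from each charge add algebraically: V = Σ kqᵢ/rᵢ.
Distances from the field point to each charge: r₁ = 1.76 m, r₂ = 1.89 m, r₃ = 0.419 m.
V = k[(-5.83×10⁻⁹)/(1.76) + (4.09×10⁻⁹)/(1.89) + (-2.01×10⁻⁹)/(0.419)] = -53.5 V.

-53.5 V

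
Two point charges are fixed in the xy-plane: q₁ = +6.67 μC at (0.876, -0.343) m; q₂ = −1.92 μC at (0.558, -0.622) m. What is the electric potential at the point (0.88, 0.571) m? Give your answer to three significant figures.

5.16×10⁴ V

The total potential is the scalar sum of each charge's contribution, V = Σ kqᵢ/rᵢ.
Distances from the field point to each charge: r₁ = 0.914 m, r₂ = 1.24 m.
V = k[(6.67×10⁻⁶)/(0.914) + (-1.92×10⁻⁶)/(1.24)] = 5.16×10⁴ V.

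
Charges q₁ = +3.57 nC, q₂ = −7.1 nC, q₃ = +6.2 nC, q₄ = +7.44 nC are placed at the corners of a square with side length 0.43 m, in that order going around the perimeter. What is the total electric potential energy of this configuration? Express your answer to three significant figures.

The work to assemble the configuration equals its total potential energy, U = Σ kqᵢqⱼ/rᵢⱼ over all pairs.
The four side pairs have separation 0.430 m and the two diagonal pairs 0.608 m.
Summing all 6 pair terms gives U = -3.84×10⁻⁷ J.

-3.84×10⁻⁷ J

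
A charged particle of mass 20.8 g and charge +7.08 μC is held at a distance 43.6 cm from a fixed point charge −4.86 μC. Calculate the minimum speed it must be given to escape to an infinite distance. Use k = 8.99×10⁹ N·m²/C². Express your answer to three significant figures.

To just escape, total mechanical energy must reach zero at infinity: ½mv²_min + U = 0, so ½mv²_min = −U = |kQq|/r.
|U| = |kQq|/r = (8.99×10⁹ N·m²/C²)(4.86×10⁻⁶)(7.08×10⁻⁶)/(0.436) = 0.709 J.
v_min = √(2|U|/m) = √(2·0.709/0.0208) = 8.26 m/s.

8.26 m/s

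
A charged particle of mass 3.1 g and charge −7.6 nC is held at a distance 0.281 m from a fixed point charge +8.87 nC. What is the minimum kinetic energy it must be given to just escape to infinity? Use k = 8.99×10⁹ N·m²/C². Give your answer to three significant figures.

2.16×10⁻⁶ J

To just escape, total mechanical energy must reach zero at infinity: ½mv²_min + U = 0, so ½mv²_min = −U = |kQq|/r.
|U| = |kQq|/r = (8.99×10⁹ N·m²/C²)(8.87×10⁻⁹)(7.60×10⁻⁹)/(0.281) = 2.16×10⁻⁶ J.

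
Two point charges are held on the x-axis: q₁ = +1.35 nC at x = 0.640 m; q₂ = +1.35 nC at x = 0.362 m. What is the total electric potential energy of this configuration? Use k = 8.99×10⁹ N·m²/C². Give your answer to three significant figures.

The assembly work is the sum of pairwise potential energies, U = Σ_{i<j} kqᵢqⱼ/rᵢⱼ.
Pair separations: r₁₂ = 0.278 m.
U = (5.89×10⁻⁸) = 5.89×10⁻⁸ J.

5.89×10⁻⁸ J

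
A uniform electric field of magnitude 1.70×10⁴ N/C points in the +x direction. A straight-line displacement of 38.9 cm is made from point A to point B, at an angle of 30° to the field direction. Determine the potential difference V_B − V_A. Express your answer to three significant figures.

Only the component of displacement along E changes the potential: ΔV = −E·d·cosθ.
ΔV = −(1.70×10⁴ V/m)(0.389 m)cos30° = -5730 V.

-5730 V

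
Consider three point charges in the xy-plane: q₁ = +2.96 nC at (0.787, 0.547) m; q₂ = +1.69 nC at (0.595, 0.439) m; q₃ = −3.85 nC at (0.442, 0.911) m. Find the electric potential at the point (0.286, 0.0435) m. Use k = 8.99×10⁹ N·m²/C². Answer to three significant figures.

Electric potential is a scalar, so the contributions from each charge add algebraically: V = Σ kqᵢ/rᵢ.
Distances from the field point to each charge: r₁ = 0.710 m, r₂ = 0.502 m, r₃ = 0.881 m.
V = k[(2.96×10⁻⁹)/(0.710) + (1.69×10⁻⁹)/(0.502) + (-3.85×10⁻⁹)/(0.881)] = 28.5 V.

28.5 V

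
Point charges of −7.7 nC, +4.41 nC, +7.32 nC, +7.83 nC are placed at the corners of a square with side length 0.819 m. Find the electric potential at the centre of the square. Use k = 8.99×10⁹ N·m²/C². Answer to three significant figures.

184 V

The total potential is the scalar sum of each charge's contribution, V = Σ kqᵢ/rᵢ.
The distance from each corner to the centre is a√2/2 = 0.579 m.
V = k[(-7.70×10⁻⁹)/(0.579) + (4.41×10⁻⁹)/(0.579) + (7.32×10⁻⁹)/(0.579) + (7.83×10⁻⁹)/(0.579)] = 184 V.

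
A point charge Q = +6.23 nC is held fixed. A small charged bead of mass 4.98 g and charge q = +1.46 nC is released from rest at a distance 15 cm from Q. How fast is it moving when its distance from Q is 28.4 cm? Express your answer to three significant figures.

Only the electrostatic force acts, so mechanical energy is conserved: ½mv² = U₁ − U₂ = kQq(1/r₁ − 1/r₂).
U₁ − U₂ = (8.99×10⁹ N·m²/C²)(6.23×10⁻⁹ C)(1.46×10⁻⁹ C)(1/0.150 − 1/0.284) = 2.57×10⁻⁷ J.
v = √(2·2.57×10⁻⁷/4.98×10⁻³) = 0.0102 m/s.

0.0102 m/s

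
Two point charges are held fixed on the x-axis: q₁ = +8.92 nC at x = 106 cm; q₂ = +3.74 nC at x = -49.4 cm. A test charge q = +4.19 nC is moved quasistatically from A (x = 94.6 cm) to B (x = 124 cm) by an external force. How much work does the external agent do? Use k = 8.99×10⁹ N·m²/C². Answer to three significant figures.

For quasistatic motion the external work equals the change in potential energy: W_ext = qΔV = q(V_B − V_A).
At A: distances to the source charges are 0.114 m, 1.44 m; V_A = Σ kqᵢ/rᵢ = 727 V.
At B: distances to the source charges are 0.180 m, 1.73 m; V_B = Σ kqᵢ/rᵢ = 465 V.
ΔV = V_B − V_A = -262 V.
W_ext = qΔV = (4.19×10⁻⁹ C)(-262 V) = -1.10×10⁻⁶ J.

-1.10×10⁻⁶ J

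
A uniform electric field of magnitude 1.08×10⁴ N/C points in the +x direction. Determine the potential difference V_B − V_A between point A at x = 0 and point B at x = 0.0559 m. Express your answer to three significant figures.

In a uniform field, potential decreases in the direction of E: V_B − V_A = −E·Δx.
V_B − V_A = −(1.08×10⁴ V/m)(0.0559 m) = -604 V.

-604 V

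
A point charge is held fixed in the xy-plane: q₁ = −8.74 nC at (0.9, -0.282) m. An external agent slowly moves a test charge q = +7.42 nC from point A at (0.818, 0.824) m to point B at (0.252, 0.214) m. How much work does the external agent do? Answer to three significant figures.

-1.89×10⁻⁷ J

For quasistatic motion the external work equals the change in potential energy: W_ext = qΔV = q(V_B − V_A).
At A: distance to the source charge is 1.11 m; V_A = kq₁/r = -70.8 V.
At B: distance to the source charge is 0.816 m; V_B = kq₁/r = -96.3 V.
ΔV = V_B − V_A = -25.4 V.
W_ext = qΔV = (7.42×10⁻⁹ C)(-25.4 V) = -1.89×10⁻⁷ J.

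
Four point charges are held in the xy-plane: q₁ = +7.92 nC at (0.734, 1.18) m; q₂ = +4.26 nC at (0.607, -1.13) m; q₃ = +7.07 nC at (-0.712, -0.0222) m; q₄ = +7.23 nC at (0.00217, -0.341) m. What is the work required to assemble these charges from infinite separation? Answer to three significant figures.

1.73×10⁻⁶ J

The work to assemble the configuration equals its total potential energy, U = Σ kqᵢqⱼ/rᵢⱼ over all pairs.
Pair separations: r₁₂ = 2.31 m, r₁₃ = 1.88 m, r₁₄ = 1.69 m, r₂₃ = 1.72 m, r₂₄ = 0.994 m, r₃₄ = 0.782 m.
Summing all 6 pair terms gives U = 1.73×10⁻⁶ J.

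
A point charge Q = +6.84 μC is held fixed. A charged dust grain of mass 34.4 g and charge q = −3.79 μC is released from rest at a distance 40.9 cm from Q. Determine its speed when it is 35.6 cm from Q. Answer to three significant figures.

Only the electrostatic force acts, so mechanical energy is conserved: ½mv² = U₁ − U₂ = kQq(1/r₁ − 1/r₂).
U₁ − U₂ = (8.99×10⁹ N·m²/C²)(6.84×10⁻⁶ C)(-3.79×10⁻⁶ C)(1/0.409 − 1/0.356) = 0.0848 J.
v = √(2·0.0848/0.0344) = 2.22 m/s.

2.22 m/s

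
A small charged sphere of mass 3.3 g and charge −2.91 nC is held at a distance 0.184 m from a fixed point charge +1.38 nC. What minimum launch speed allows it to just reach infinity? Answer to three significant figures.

0.0109 m/s

To just escape, total mechanical energy must reach zero at infinity: ½mv²_min + U = 0, so ½mv²_min = −U = |kQq|/r.
|U| = |kQq|/r = (8.99×10⁹ N·m²/C²)(1.38×10⁻⁹)(2.91×10⁻⁹)/(0.184) = 1.96×10⁻⁷ J.
v_min = √(2|U|/m) = √(2·1.96×10⁻⁷/3.30×10⁻³) = 0.0109 m/s.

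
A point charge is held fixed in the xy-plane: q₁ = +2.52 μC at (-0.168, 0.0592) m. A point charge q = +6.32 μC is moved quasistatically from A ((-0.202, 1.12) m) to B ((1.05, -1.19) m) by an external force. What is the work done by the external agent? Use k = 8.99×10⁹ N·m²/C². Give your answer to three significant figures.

For quasistatic motion the external work equals the change in potential energy: W_ext = qΔV = q(V_B − V_A).
At A: distance to the source charge is 1.06 m; V_A = kq₁/r = 2.13×10⁴ V.
At B: distance to the source charge is 1.74 m; V_B = kq₁/r = 1.30×10⁴ V.
ΔV = V_B − V_A = -8360 V.
W_ext = qΔV = (6.32×10⁻⁶ C)(-8360 V) = -0.0528 J.

-0.0528 J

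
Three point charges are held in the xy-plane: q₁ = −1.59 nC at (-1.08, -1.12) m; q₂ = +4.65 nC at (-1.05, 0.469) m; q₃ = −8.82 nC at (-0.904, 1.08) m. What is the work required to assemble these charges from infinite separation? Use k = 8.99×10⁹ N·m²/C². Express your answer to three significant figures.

-5.72×10⁻⁷ J

The assembly work is the sum of pairwise potential energies, U = Σ_{i<j} kqᵢqⱼ/rᵢⱼ.
Pair separations: r₁₂ = 1.59 m, r₁₃ = 2.21 m, r₂₃ = 0.628 m.
U = (-4.18×10⁻⁸) + (5.71×10⁻⁸) + (-5.87×10⁻⁷) = -5.72×10⁻⁷ J.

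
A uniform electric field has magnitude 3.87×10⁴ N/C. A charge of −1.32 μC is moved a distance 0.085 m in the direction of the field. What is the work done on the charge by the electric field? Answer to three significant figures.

The potential change for a displacement 0.085 m in the direction of the field is ΔV = −Ed = -3290 V.
W_field = −qΔV = -4.34×10⁻³ J.

-4.34×10⁻³ J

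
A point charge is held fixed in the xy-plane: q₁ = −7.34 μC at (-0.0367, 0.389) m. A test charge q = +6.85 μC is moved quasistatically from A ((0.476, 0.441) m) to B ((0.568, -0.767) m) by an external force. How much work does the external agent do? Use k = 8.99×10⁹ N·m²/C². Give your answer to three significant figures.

For quasistatic motion the external work equals the change in potential energy: W_ext = qΔV = q(V_B − V_A).
At A: distance to the source charge is 0.515 m; V_A = kq₁/r = -1.28×10⁵ V.
At B: distance to the source charge is 1.30 m; V_B = kq₁/r = -5.06×10⁴ V.
ΔV = V_B − V_A = 7.75×10⁴ V.
W_ext = qΔV = (6.85×10⁻⁶ C)(7.75×10⁴ V) = 0.531 J.

0.531 J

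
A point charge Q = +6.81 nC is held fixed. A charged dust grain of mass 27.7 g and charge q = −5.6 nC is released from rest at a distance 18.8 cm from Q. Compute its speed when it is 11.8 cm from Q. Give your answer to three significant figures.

Only the electrostatic force acts, so mechanical energy is conserved: ½mv² = U₁ − U₂ = kQq(1/r₁ − 1/r₂).
U₁ − U₂ = (8.99×10⁹ N·m²/C²)(6.81×10⁻⁹ C)(-5.60×10⁻⁹ C)(1/0.188 − 1/0.118) = 1.08×10⁻⁶ J.
v = √(2·1.08×10⁻⁶/0.0277) = 8.84×10⁻³ m/s.

8.84×10⁻³ m/s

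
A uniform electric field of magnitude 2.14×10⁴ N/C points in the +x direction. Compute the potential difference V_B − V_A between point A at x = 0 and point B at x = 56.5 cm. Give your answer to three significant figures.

In a uniform field, potential decreases in the direction of E: V_B − V_A = −E·Δx.
V_B − V_A = −(2.14×10⁴ V/m)(0.565 m) = -1.21×10⁴ V.

-1.21×10⁴ V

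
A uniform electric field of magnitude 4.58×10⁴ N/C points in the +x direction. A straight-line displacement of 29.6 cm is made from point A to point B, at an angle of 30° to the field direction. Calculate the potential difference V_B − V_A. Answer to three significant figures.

-1.17×10⁴ V

Only the component of displacement along E changes the potential: ΔV = −E·d·cosθ.
ΔV = −(4.58×10⁴ V/m)(0.296 m)cos30° = -1.17×10⁴ V.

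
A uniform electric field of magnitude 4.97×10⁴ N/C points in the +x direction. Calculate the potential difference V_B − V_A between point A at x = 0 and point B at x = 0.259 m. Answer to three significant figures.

In a uniform field, potential decreases in the direction of E: V_B − V_A = −E·Δx.
V_B − V_A = −(4.97×10⁴ V/m)(0.259 m) = -1.29×10⁴ V.

-1.29×10⁴ V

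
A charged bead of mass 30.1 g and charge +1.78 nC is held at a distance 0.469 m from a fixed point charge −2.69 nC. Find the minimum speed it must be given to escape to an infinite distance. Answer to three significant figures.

2.47×10⁻³ m/s

To just escape, total mechanical energy must reach zero at infinity: ½mv²_min + U = 0, so ½mv²_min = −U = |kQq|/r.
|U| = |kQq|/r = (8.99×10⁹ N·m²/C²)(2.69×10⁻⁹)(1.78×10⁻⁹)/(0.469) = 9.18×10⁻⁸ J.
v_min = √(2|U|/m) = √(2·9.18×10⁻⁸/0.0301) = 2.47×10⁻³ m/s.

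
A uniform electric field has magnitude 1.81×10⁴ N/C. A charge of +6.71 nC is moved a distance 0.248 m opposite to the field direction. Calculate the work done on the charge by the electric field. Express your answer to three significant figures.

-3.01×10⁻⁵ J

The potential change for a displacement 0.248 m opposite to the field direction is ΔV = +Ed = 4490 V.
W_field = −qΔV = -3.01×10⁻⁵ J.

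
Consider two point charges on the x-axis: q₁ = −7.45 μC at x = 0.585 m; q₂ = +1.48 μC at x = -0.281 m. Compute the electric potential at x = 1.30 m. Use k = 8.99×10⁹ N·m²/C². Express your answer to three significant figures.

The total potential is the scalar sum of each charge's contribution, V = Σ kqᵢ/rᵢ.
Distances from the field point to each charge: r₁ = 0.715 m, r₂ = 1.58 m.
V = k[(-7.45×10⁻⁶)/(0.715) + (1.48×10⁻⁶)/(1.58)] = -8.53×10⁴ V.

-8.53×10⁴ V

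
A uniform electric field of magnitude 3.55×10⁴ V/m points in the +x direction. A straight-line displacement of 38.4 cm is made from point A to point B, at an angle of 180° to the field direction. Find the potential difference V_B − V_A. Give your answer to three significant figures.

Only the component of displacement along E changes the potential: ΔV = −E·d·cosθ.
ΔV = −(3.55×10⁴ V/m)(0.384 m)cos180° = 1.36×10⁴ V.

1.36×10⁴ V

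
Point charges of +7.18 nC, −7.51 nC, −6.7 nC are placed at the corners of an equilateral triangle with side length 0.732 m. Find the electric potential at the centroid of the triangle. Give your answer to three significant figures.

-150 V

Electric potential is a scalar, so the contributions from each charge add algebraically: V = Σ kqᵢ/rᵢ.
The distance from each vertex to the centroid is a/√3 = 0.423 m.
V = k[(7.18×10⁻⁹)/(0.423) + (-7.51×10⁻⁹)/(0.423) + (-6.70×10⁻⁹)/(0.423)] = -150 V.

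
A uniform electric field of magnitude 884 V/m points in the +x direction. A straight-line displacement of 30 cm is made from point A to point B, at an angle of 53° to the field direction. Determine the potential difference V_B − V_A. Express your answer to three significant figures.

Only the component of displacement along E changes the potential: ΔV = −E·d·cosθ.
ΔV = −(884 V/m)(0.300 m)cos53° = -160 V.

-160 V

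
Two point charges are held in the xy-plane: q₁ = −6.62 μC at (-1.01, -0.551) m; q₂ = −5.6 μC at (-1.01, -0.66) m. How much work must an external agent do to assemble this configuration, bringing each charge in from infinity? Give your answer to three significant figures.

The assembly work is the sum of pairwise potential energies, U = Σ_{i<j} kqᵢqⱼ/rᵢⱼ.
Pair separations: r₁₂ = 0.109 m.
U = (3.06) = 3.06 J.

3.06 J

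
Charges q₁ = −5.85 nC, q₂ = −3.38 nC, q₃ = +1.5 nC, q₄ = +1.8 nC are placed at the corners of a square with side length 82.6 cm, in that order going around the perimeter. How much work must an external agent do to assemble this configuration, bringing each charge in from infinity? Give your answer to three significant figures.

-3.96×10⁻⁸ J

The assembly work is the sum of pairwise potential energies, U = Σ_{i<j} kqᵢqⱼ/rᵢⱼ.
The four side pairs have separation 0.826 m and the two diagonal pairs 1.17 m.
Summing all 6 pair terms gives U = -3.96×10⁻⁸ J.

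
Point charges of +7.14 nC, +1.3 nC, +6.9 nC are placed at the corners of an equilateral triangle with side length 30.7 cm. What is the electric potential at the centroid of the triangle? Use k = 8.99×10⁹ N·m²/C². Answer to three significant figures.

Electric potential is a scalar, so the contributions from each charge add algebraically: V = Σ kqᵢ/rᵢ.
The distance from each vertex to the centroid is a/√3 = 0.177 m.
V = k[(7.14×10⁻⁹)/(0.177) + (1.30×10⁻⁹)/(0.177) + (6.90×10⁻⁹)/(0.177)] = 778 V.

778 V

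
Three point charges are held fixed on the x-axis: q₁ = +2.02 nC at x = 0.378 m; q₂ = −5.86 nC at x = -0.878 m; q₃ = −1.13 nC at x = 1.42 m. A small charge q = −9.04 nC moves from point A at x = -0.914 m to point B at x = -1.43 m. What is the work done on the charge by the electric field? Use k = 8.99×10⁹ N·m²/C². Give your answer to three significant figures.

The work done by the electric force is W_field = −ΔU = −q(V_B − V_A) = q(V_A − V_B).
At A: distances to the source charges are 1.29 m, 0.0360 m, 2.33 m; V_A = Σ kqᵢ/rᵢ = -1450 V.
At B: distances to the source charges are 1.81 m, 0.552 m, 2.85 m; V_B = Σ kqᵢ/rᵢ = -89.0 V.
ΔV = V_B − V_A = 1360 V.
W_field = −qΔV = −(-9.04×10⁻⁹ C)(1360 V) = 1.23×10⁻⁵ J.

1.23×10⁻⁵ J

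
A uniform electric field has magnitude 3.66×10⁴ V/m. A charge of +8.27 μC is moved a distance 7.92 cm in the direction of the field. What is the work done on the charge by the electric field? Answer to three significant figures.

The potential change for a displacement 7.92 cm in the direction of the field is ΔV = −Ed = -2900 V.
W_field = −qΔV = 0.0240 J.

0.0240 J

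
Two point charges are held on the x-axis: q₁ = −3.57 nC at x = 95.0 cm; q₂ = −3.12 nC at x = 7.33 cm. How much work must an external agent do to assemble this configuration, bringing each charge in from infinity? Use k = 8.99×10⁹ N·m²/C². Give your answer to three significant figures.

The work to assemble the configuration equals its total potential energy, U = Σ kqᵢqⱼ/rᵢⱼ over all pairs.
Pair separations: r₁₂ = 0.877 m.
U = (1.14×10⁻⁷) = 1.14×10⁻⁷ J.

1.14×10⁻⁷ J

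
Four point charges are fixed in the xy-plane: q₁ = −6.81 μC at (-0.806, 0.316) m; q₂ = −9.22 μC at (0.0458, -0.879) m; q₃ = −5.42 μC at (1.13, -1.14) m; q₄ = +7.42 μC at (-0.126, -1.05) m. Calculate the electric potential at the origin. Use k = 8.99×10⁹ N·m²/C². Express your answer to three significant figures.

Electric potential is a scalar, so the contributions from each charge add algebraically: V = Σ kqᵢ/rᵢ.
Distances from the field point to each charge: r₁ = 0.866 m, r₂ = 0.880 m, r₃ = 1.61 m, r₄ = 1.06 m.
V = k[(-6.81×10⁻⁶)/(0.866) + (-9.22×10⁻⁶)/(0.880) + (-5.42×10⁻⁶)/(1.61) + (7.42×10⁻⁶)/(1.06)] = -1.32×10⁵ V.

-1.32×10⁵ V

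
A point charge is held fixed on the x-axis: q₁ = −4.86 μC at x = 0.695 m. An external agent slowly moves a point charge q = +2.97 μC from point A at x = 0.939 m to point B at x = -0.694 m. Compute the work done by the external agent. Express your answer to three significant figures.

0.438 J

For quasistatic motion the external work equals the change in potential energy: W_ext = qΔV = q(V_B − V_A).
At A: distance to the source charge is 0.244 m; V_A = kq₁/r = -1.79×10⁵ V.
At B: distance to the source charge is 1.39 m; V_B = kq₁/r = -3.15×10⁴ V.
ΔV = V_B − V_A = 1.48×10⁵ V.
W_ext = qΔV = (2.97×10⁻⁶ C)(1.48×10⁵ V) = 0.438 J.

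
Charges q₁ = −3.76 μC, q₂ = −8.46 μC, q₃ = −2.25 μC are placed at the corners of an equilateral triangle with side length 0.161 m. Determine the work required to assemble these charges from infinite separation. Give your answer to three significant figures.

The work to assemble the configuration equals its total potential energy, U = Σ kqᵢqⱼ/rᵢⱼ over all pairs.
All three pair separations equal the side length, 0.161 m.
U = (1.78) + (0.472) + (1.06) = 3.31 J.

3.31 J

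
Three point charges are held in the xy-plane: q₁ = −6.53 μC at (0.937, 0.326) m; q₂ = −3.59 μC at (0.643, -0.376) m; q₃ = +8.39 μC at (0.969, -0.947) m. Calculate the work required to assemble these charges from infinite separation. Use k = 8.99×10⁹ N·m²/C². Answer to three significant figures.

-0.522 J

The work to assemble the configuration equals its total potential energy, U = Σ kqᵢqⱼ/rᵢⱼ over all pairs.
Pair separations: r₁₂ = 0.761 m, r₁₃ = 1.27 m, r₂₃ = 0.658 m.
U = (0.277) + (-0.387) + (-0.412) = -0.522 J.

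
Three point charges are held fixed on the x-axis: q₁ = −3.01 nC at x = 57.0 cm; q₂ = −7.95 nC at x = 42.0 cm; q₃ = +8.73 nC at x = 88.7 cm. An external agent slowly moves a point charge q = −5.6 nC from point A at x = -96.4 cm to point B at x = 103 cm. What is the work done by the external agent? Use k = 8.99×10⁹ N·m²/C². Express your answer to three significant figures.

-2.24×10⁻⁶ J

For quasistatic motion the external work equals the change in potential energy: W_ext = qΔV = q(V_B − V_A).
At A: distances to the source charges are 1.53 m, 1.38 m, 1.85 m; V_A = Σ kqᵢ/rᵢ = -26.9 V.
At B: distances to the source charges are 0.460 m, 0.610 m, 0.143 m; V_B = Σ kqᵢ/rᵢ = 373 V.
ΔV = V_B − V_A = 400 V.
W_ext = qΔV = (-5.60×10⁻⁹ C)(400 V) = -2.24×10⁻⁶ J.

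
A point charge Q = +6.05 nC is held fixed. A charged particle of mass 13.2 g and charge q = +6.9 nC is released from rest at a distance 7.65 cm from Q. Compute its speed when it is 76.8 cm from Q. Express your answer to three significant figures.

0.0259 m/s

Only the electrostatic force acts, so mechanical energy is conserved: ½mv² = U₁ − U₂ = kQq(1/r₁ − 1/r₂).
U₁ − U₂ = (8.99×10⁹ N·m²/C²)(6.05×10⁻⁹ C)(6.90×10⁻⁹ C)(1/0.0765 − 1/0.768) = 4.42×10⁻⁶ J.
v = √(2·4.42×10⁻⁶/0.0132) = 0.0259 m/s.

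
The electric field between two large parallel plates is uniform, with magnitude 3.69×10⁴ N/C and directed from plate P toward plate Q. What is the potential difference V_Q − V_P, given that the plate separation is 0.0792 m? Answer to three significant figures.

In a uniform field, potential decreases in the direction of E: ΔV = −E·d for a displacement d parallel to E.
Going from P to Q is a displacement of 0.0792 m along the field, so V_Q − V_P = −Ed = -2920 V.

-2920 V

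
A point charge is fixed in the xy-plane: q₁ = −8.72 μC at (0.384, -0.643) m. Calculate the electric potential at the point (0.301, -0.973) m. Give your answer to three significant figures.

The total potential is the scalar sum of each charge's contribution, V = Σ kqᵢ/rᵢ.
Distances from the field point to each charge: r₁ = 0.340 m.
V = k[(-8.72×10⁻⁶)/(0.340)] = -2.30×10⁵ V.

-2.30×10⁵ V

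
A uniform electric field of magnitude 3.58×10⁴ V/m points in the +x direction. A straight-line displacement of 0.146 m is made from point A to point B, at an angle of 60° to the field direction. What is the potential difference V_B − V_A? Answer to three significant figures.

Only the component of displacement along E changes the potential: ΔV = −E·d·cosθ.
ΔV = −(3.58×10⁴ V/m)(0.146 m)cos60° = -2610 V.

-2610 V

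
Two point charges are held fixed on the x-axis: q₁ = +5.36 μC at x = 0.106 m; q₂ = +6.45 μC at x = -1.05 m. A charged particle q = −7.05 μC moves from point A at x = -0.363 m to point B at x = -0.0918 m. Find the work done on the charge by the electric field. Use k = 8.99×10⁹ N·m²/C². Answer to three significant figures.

0.825 J

The work done by the electric force is W_field = −ΔU = −q(V_B − V_A) = q(V_A − V_B).
At A: distances to the source charges are 0.469 m, 0.687 m; V_A = Σ kqᵢ/rᵢ = 1.87×10⁵ V.
At B: distances to the source charges are 0.198 m, 0.958 m; V_B = Σ kqᵢ/rᵢ = 3.04×10⁵ V.
ΔV = V_B − V_A = 1.17×10⁵ V.
W_field = −qΔV = −(-7.05×10⁻⁶ C)(1.17×10⁵ V) = 0.825 J.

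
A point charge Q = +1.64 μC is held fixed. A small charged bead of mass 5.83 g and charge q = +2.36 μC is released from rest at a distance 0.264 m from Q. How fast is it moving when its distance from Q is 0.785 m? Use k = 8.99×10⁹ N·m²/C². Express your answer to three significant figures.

Only the electrostatic force acts, so mechanical energy is conserved: ½mv² = U₁ − U₂ = kQq(1/r₁ − 1/r₂).
U₁ − U₂ = (8.99×10⁹ N·m²/C²)(1.64×10⁻⁶ C)(2.36×10⁻⁶ C)(1/0.264 − 1/0.785) = 0.0875 J.
v = √(2·0.0875/5.83×10⁻³) = 5.48 m/s.

5.48 m/s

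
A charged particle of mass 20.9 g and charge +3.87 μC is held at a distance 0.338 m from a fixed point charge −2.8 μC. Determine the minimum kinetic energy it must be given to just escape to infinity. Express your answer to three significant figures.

To just escape, total mechanical energy must reach zero at infinity: ½mv²_min + U = 0, so ½mv²_min = −U = |kQq|/r.
|U| = |kQq|/r = (8.99×10⁹ N·m²/C²)(2.80×10⁻⁶)(3.87×10⁻⁶)/(0.338) = 0.288 J.

0.288 J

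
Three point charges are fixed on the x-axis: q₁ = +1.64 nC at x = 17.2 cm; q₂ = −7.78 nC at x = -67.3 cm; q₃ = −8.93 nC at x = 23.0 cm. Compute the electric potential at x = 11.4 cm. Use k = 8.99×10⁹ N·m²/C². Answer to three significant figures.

The total potential is the scalar sum of each charge's contribution, V = Σ kqᵢ/rᵢ.
Distances from the field point to each charge: r₁ = 0.0580 m, r₂ = 0.787 m, r₃ = 0.116 m.
V = k[(1.64×10⁻⁹)/(0.0580) + (-7.78×10⁻⁹)/(0.787) + (-8.93×10⁻⁹)/(0.116)] = -527 V.

-527 V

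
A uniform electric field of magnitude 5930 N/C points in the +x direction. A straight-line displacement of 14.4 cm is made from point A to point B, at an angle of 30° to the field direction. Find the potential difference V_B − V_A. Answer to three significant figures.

-740 V

Only the component of displacement along E changes the potential: ΔV = −E·d·cosθ.
ΔV = −(5930 V/m)(0.144 m)cos30° = -740 V.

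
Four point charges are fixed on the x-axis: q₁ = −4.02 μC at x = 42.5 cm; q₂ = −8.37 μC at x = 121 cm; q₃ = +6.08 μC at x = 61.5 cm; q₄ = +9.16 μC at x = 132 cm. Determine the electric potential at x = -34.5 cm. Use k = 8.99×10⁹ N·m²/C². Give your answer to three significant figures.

1.11×10⁴ V

Electric potential is a scalar, so the contributions from each charge add algebraically: V = Σ kqᵢ/rᵢ.
Distances from the field point to each charge: r₁ = 0.770 m, r₂ = 1.55 m, r₃ = 0.960 m, r₄ = 1.67 m.
V = k[(-4.02×10⁻⁶)/(0.770) + (-8.37×10⁻⁶)/(1.55) + (6.08×10⁻⁶)/(0.960) + (9.16×10⁻⁶)/(1.67)] = 1.11×10⁴ V.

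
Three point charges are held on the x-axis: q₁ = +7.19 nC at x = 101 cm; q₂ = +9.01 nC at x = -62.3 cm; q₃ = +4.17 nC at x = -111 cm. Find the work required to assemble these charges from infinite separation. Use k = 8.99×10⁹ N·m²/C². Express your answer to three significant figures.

The assembly work is the sum of pairwise potential energies, U = Σ_{i<j} kqᵢqⱼ/rᵢⱼ.
Pair separations: r₁₂ = 1.63 m, r₁₃ = 2.12 m, r₂₃ = 0.487 m.
U = (3.57×10⁻⁷) + (1.27×10⁻⁷) + (6.94×10⁻⁷) = 1.18×10⁻⁶ J.

1.18×10⁻⁶ J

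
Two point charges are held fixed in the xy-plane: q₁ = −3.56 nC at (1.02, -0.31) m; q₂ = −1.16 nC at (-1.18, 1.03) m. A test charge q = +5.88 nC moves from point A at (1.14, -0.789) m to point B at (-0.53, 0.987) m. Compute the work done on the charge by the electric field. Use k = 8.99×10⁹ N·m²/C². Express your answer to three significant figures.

The work done by the electric force is W_field = −ΔU = −q(V_B − V_A) = q(V_A − V_B).
At A: distances to the source charges are 0.494 m, 2.95 m; V_A = Σ kqᵢ/rᵢ = -68.3 V.
At B: distances to the source charges are 2.02 m, 0.651 m; V_B = Σ kqᵢ/rᵢ = -31.8 V.
ΔV = V_B − V_A = 36.5 V.
W_field = −qΔV = −(5.88×10⁻⁹ C)(36.5 V) = -2.15×10⁻⁷ J.

-2.15×10⁻⁷ J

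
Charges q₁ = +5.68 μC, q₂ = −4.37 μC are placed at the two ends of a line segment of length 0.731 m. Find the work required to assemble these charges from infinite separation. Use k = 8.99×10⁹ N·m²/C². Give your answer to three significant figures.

-0.305 J

The assembly work is the sum of pairwise potential energies, U = Σ_{i<j} kqᵢqⱼ/rᵢⱼ.
The separation is r = 0.731 m.
U = (-0.305) = -0.305 J.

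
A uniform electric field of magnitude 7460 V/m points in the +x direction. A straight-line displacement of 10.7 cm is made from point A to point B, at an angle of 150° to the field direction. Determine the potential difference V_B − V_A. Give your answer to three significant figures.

Only the component of displacement along E changes the potential: ΔV = −E·d·cosθ.
ΔV = −(7460 V/m)(0.107 m)cos150° = 691 V.

691 V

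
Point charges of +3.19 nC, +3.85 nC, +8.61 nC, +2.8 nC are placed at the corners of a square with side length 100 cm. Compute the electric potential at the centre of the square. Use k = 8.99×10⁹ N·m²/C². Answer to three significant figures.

Electric potential is a scalar, so the contributions from each charge add algebraically: V = Σ kqᵢ/rᵢ.
The distance from each corner to the centre is a√2/2 = 0.707 m.
V = k[(3.19×10⁻⁹)/(0.707) + (3.85×10⁻⁹)/(0.707) + (8.61×10⁻⁹)/(0.707) + (2.80×10⁻⁹)/(0.707)] = 235 V.

235 V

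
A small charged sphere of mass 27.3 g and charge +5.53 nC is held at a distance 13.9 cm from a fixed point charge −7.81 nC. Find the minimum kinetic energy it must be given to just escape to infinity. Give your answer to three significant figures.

2.79×10⁻⁶ J

To just escape, total mechanical energy must reach zero at infinity: ½mv²_min + U = 0, so ½mv²_min = −U = |kQq|/r.
|U| = |kQq|/r = (8.99×10⁹ N·m²/C²)(7.81×10⁻⁹)(5.53×10⁻⁹)/(0.139) = 2.79×10⁻⁶ J.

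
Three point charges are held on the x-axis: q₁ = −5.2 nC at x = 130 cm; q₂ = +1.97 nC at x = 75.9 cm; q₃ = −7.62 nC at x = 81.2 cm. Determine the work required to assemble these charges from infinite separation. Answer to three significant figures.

The work to assemble the configuration equals its total potential energy, U = Σ kqᵢqⱼ/rᵢⱼ over all pairs.
Pair separations: r₁₂ = 0.541 m, r₁₃ = 0.488 m, r₂₃ = 0.0530 m.
U = (-1.70×10⁻⁷) + (7.30×10⁻⁷) + (-2.55×10⁻⁶) = -1.99×10⁻⁶ J.

-1.99×10⁻⁶ J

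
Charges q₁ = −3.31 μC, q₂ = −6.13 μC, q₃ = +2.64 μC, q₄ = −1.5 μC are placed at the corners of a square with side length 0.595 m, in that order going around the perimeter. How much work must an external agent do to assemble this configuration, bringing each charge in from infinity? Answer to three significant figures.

0.0821 J

The assembly work is the sum of pairwise potential energies, U = Σ_{i<j} kqᵢqⱼ/rᵢⱼ.
The four side pairs have separation 0.595 m and the two diagonal pairs 0.841 m.
Summing all 6 pair terms gives U = 0.0821 J.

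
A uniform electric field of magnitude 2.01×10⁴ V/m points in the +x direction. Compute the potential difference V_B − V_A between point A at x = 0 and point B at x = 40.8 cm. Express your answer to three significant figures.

In a uniform field, potential decreases in the direction of E: V_B − V_A = −E·Δx.
V_B − V_A = −(2.01×10⁴ V/m)(0.408 m) = -8200 V.

-8200 V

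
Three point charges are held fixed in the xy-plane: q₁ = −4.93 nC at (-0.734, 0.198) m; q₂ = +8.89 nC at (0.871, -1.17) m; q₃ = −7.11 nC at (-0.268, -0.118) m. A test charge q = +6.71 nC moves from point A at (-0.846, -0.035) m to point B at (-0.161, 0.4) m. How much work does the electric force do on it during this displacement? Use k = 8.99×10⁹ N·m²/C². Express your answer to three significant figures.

-6.09×10⁻⁷ J

The work done by the electric force is W_field = −ΔU = −q(V_B − V_A) = q(V_A − V_B).
At A: distances to the source charges are 0.259 m, 2.06 m, 0.584 m; V_A = Σ kqᵢ/rᵢ = -242 V.
At B: distances to the source charges are 0.608 m, 1.88 m, 0.529 m; V_B = Σ kqᵢ/rᵢ = -151 V.
ΔV = V_B − V_A = 90.8 V.
W_field = −qΔV = −(6.71×10⁻⁹ C)(90.8 V) = -6.09×10⁻⁷ J.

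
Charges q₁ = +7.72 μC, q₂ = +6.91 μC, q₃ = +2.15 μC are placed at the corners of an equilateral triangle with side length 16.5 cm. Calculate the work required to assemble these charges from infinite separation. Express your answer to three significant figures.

The work to assemble the configuration equals its total potential energy, U = Σ kqᵢqⱼ/rᵢⱼ over all pairs.
All three pair separations equal the side length, 0.165 m.
U = (2.91) + (0.904) + (0.809) = 4.62 J.

4.62 J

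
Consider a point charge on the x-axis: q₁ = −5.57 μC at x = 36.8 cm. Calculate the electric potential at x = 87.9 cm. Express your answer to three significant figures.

-9.80×10⁴ V

Electric potential is a scalar, so the contributions from each charge add algebraically: V = Σ kqᵢ/rᵢ.
V = k[(-5.57×10⁻⁶)/(0.511)] = -9.80×10⁴ V.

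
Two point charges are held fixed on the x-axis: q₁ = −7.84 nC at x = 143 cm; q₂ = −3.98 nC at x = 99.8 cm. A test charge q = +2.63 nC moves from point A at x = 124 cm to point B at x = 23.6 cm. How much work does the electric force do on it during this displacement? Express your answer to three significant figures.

-1.09×10⁻⁶ J

The work done by the electric force is W_field = −ΔU = −q(V_B − V_A) = q(V_A − V_B).
At A: distances to the source charges are 0.190 m, 0.242 m; V_A = Σ kqᵢ/rᵢ = -519 V.
At B: distances to the source charges are 1.19 m, 0.762 m; V_B = Σ kqᵢ/rᵢ = -106 V.
ΔV = V_B − V_A = 413 V.
W_field = −qΔV = −(2.63×10⁻⁹ C)(413 V) = -1.09×10⁻⁶ J.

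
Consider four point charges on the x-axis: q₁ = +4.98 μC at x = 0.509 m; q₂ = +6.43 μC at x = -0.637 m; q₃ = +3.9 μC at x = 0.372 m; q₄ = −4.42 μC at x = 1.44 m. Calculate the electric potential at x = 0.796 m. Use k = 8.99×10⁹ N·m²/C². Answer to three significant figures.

2.17×10⁵ V

The total potential is the scalar sum of each charge's contribution, V = Σ kqᵢ/rᵢ.
Distances from the field point to each charge: r₁ = 0.287 m, r₂ = 1.43 m, r₃ = 0.424 m, r₄ = 0.644 m.
V = k[(4.98×10⁻⁶)/(0.287) + (6.43×10⁻⁶)/(1.43) + (3.90×10⁻⁶)/(0.424) + (-4.42×10⁻⁶)/(0.644)] = 2.17×10⁵ V.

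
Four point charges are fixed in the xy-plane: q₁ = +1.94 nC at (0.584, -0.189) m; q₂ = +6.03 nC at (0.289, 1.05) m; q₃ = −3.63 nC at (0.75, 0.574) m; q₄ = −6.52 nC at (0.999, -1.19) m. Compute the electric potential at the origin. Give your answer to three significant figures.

Electric potential is a scalar, so the contributions from each charge add algebraically: V = Σ kqᵢ/rᵢ.
Distances from the field point to each charge: r₁ = 0.614 m, r₂ = 1.09 m, r₃ = 0.944 m, r₄ = 1.55 m.
V = k[(1.94×10⁻⁹)/(0.614) + (6.03×10⁻⁹)/(1.09) + (-3.63×10⁻⁹)/(0.944) + (-6.52×10⁻⁹)/(1.55)] = 5.91 V.

5.91 V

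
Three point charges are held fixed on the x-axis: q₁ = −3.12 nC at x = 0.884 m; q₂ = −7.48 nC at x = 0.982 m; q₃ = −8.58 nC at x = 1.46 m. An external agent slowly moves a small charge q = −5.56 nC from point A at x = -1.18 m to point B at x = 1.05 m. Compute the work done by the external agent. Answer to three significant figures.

7.07×10⁻⁶ J

For quasistatic motion the external work equals the change in potential energy: W_ext = qΔV = q(V_B − V_A).
At A: distances to the source charges are 2.06 m, 2.16 m, 2.64 m; V_A = Σ kqᵢ/rᵢ = -73.9 V.
At B: distances to the source charges are 0.166 m, 0.0680 m, 0.410 m; V_B = Σ kqᵢ/rᵢ = -1350 V.
ΔV = V_B − V_A = -1270 V.
W_ext = qΔV = (-5.56×10⁻⁹ C)(-1270 V) = 7.07×10⁻⁶ J.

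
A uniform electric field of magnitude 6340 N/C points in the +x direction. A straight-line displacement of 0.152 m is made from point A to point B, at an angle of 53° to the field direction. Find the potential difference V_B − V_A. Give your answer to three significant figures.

-580 V

Only the component of displacement along E changes the potential: ΔV = −E·d·cosθ.
ΔV = −(6340 V/m)(0.152 m)cos53° = -580 V.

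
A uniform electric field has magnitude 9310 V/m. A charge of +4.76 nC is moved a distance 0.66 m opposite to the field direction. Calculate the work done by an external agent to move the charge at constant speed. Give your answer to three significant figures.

2.92×10⁻⁵ J

The potential change for a displacement 0.66 m opposite to the field direction is ΔV = +Ed = 6140 V.
W_ext = qΔV = 2.92×10⁻⁵ J.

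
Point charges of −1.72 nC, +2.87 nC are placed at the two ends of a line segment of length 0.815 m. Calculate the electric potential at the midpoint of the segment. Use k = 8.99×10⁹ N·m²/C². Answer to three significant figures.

25.4 V

Electric potential is a scalar, so the contributions from each charge add algebraically: V = Σ kqᵢ/rᵢ.
Each charge is 0.407 m from the midpoint.
V = k[(-1.72×10⁻⁹)/(0.407) + (2.87×10⁻⁹)/(0.407)] = 25.4 V.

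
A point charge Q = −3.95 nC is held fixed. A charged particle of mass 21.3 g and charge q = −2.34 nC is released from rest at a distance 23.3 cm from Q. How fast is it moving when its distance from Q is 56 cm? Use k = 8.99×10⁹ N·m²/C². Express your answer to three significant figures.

4.42×10⁻³ m/s

Only the electrostatic force acts, so mechanical energy is conserved: ½mv² = U₁ − U₂ = kQq(1/r₁ − 1/r₂).
U₁ − U₂ = (8.99×10⁹ N·m²/C²)(-3.95×10⁻⁹ C)(-2.34×10⁻⁹ C)(1/0.233 − 1/0.560) = 2.08×10⁻⁷ J.
v = √(2·2.08×10⁻⁷/0.0213) = 4.42×10⁻³ m/s.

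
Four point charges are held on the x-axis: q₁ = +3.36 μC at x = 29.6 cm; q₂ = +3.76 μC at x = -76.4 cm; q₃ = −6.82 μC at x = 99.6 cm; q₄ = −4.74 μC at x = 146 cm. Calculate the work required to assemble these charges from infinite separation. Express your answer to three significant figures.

0.113 J

The assembly work is the sum of pairwise potential energies, U = Σ_{i<j} kqᵢqⱼ/rᵢⱼ.
Pair separations: r₁₂ = 1.06 m, r₁₃ = 0.700 m, r₁₄ = 1.16 m, r₂₃ = 1.76 m, r₂₄ = 2.22 m, r₃₄ = 0.464 m.
Summing all 6 pair terms gives U = 0.113 J.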